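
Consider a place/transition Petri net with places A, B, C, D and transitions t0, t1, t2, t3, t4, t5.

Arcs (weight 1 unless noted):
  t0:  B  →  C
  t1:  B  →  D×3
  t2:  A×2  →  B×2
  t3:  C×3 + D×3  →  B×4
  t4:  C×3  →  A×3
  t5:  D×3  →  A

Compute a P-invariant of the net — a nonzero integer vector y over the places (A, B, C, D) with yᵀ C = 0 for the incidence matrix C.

y = (A:3, B:3, C:3, D:1)

Incidence matrix C (rows=places, cols=transitions):
       t0   t1   t2   t3   t4   t5
    A   0    0   -2    0    3    1
    B  -1   -1    2    4    0    0
    C   1    0    0   -3   -3    0
    D   0    3    0   -3    0   -3

Candidate y = [3, 3, 3, 1]; check y·C column-wise:
  col t0: 3·0 + 3·-1 + 3·1 + 1·0 = 0
  col t1: 3·0 + 3·-1 + 3·0 + 1·3 = 0
  col t2: 3·-2 + 3·2 + 3·0 + 1·0 = 0
  col t3: 3·0 + 3·4 + 3·-3 + 1·-3 = 0
  col t4: 3·3 + 3·0 + 3·-3 + 1·0 = 0
  col t5: 3·1 + 3·0 + 3·0 + 1·-3 = 0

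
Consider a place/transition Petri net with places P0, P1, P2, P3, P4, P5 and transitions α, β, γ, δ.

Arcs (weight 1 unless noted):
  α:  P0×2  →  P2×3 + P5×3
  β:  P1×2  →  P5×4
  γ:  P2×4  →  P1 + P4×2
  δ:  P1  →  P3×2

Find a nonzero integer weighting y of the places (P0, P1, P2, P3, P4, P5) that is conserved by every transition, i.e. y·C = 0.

Incidence matrix C (rows=places, cols=transitions):
        α    β    γ    δ
   P0  -2    0    0    0
   P1   0   -2    1   -1
   P2   3    0   -4    0
   P3   0    0    0    2
   P4   0    0    2    0
   P5   3    4    0    0

Candidate y = [3, 0, 2, 0, 4, 0]; check y·C column-wise:
  col α: 3·-2 + 2·3 + 4·0 + 0·3 = 0
  col β: 3·0 + 0·-2 + 2·0 + 4·0 + 0·4 = 0
  col γ: 3·0 + 0·1 + 2·-4 + 4·2 = 0
  col δ: 3·0 + 0·-1 + 2·0 + 0·2 + 4·0 = 0

y = (P0:3, P1:0, P2:2, P3:0, P4:4, P5:0)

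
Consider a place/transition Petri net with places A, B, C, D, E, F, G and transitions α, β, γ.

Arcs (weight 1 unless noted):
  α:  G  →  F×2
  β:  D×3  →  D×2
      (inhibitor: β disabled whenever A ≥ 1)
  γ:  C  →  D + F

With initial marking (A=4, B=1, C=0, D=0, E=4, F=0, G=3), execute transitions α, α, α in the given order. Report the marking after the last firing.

step 1: fire α:  (A=4, B=1, C=0, D=0, E=4, F=0, G=3) → (A=4, B=1, C=0, D=0, E=4, F=2, G=2)
step 2: fire α:  (A=4, B=1, C=0, D=0, E=4, F=2, G=2) → (A=4, B=1, C=0, D=0, E=4, F=4, G=1)
step 3: fire α:  (A=4, B=1, C=0, D=0, E=4, F=4, G=1) → (A=4, B=1, C=0, D=0, E=4, F=6, G=0)

(A=4, B=1, C=0, D=0, E=4, F=6, G=0)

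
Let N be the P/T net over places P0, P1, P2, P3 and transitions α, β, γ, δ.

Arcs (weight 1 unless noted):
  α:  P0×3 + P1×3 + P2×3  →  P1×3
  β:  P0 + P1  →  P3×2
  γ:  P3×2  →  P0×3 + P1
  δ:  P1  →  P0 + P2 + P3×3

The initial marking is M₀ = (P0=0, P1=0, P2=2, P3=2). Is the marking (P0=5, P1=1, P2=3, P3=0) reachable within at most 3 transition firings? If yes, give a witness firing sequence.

depth 0: 1 marking
depth 1: 2 markings reached so far
depth 2: 4 markings reached so far
depth 3: 6 markings reached so far
target is not among the 6 markings reachable within 3 steps

NO — not reachable within 3 firings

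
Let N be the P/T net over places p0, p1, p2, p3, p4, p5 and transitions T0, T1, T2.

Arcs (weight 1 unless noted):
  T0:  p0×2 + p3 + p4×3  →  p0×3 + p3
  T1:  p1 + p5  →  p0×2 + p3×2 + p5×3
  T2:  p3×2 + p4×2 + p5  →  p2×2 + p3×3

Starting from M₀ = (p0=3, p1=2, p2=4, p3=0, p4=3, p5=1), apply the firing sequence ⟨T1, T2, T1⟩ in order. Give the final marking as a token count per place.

(p0=7, p1=0, p2=6, p3=5, p4=1, p5=4)

step 1: fire T1:  (p0=3, p1=2, p2=4, p3=0, p4=3, p5=1) → (p0=5, p1=1, p2=4, p3=2, p4=3, p5=3)
step 2: fire T2:  (p0=5, p1=1, p2=4, p3=2, p4=3, p5=3) → (p0=5, p1=1, p2=6, p3=3, p4=1, p5=2)
step 3: fire T1:  (p0=5, p1=1, p2=6, p3=3, p4=1, p5=2) → (p0=7, p1=0, p2=6, p3=5, p4=1, p5=4)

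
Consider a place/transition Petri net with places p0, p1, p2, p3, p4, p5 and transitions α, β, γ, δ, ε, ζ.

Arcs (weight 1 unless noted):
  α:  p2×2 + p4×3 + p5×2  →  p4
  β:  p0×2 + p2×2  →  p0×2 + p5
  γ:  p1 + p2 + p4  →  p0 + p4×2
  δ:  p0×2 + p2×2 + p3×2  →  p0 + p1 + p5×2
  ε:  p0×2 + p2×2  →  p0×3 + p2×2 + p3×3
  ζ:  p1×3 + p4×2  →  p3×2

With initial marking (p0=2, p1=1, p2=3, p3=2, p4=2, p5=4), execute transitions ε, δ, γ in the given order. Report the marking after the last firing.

(p0=3, p1=1, p2=0, p3=3, p4=3, p5=6)

step 1: fire ε:  (p0=2, p1=1, p2=3, p3=2, p4=2, p5=4) → (p0=3, p1=1, p2=3, p3=5, p4=2, p5=4)
step 2: fire δ:  (p0=3, p1=1, p2=3, p3=5, p4=2, p5=4) → (p0=2, p1=2, p2=1, p3=3, p4=2, p5=6)
step 3: fire γ:  (p0=2, p1=2, p2=1, p3=3, p4=2, p5=6) → (p0=3, p1=1, p2=0, p3=3, p4=3, p5=6)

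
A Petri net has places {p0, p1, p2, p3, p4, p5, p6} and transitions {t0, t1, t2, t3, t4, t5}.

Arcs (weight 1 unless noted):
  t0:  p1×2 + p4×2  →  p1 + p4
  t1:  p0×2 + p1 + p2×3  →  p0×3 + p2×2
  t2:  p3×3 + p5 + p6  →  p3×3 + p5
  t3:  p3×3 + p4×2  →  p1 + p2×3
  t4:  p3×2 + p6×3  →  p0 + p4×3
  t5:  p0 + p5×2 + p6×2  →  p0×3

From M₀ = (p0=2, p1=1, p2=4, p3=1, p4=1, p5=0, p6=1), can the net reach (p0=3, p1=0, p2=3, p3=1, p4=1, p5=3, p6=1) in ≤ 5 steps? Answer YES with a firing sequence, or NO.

NO — not reachable within 5 firings

depth 0: 1 marking
depth 1: 2 markings reached so far
depth 2: 2 markings reached so far
(frontier empty at depth 2; search complete)
target is not among the 2 markings reachable within 5 steps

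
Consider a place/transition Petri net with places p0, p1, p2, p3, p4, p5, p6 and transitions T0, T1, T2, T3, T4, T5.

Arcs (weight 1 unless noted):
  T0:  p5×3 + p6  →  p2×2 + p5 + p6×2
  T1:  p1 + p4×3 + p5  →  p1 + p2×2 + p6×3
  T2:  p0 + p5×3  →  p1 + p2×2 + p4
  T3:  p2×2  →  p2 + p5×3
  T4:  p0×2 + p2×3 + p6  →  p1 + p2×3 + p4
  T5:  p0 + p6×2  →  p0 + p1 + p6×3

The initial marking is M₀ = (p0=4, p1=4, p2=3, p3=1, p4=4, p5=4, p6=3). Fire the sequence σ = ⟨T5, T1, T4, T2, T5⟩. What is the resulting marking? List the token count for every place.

step 1: fire T5:  (p0=4, p1=4, p2=3, p3=1, p4=4, p5=4, p6=3) → (p0=4, p1=5, p2=3, p3=1, p4=4, p5=4, p6=4)
step 2: fire T1:  (p0=4, p1=5, p2=3, p3=1, p4=4, p5=4, p6=4) → (p0=4, p1=5, p2=5, p3=1, p4=1, p5=3, p6=7)
step 3: fire T4:  (p0=4, p1=5, p2=5, p3=1, p4=1, p5=3, p6=7) → (p0=2, p1=6, p2=5, p3=1, p4=2, p5=3, p6=6)
step 4: fire T2:  (p0=2, p1=6, p2=5, p3=1, p4=2, p5=3, p6=6) → (p0=1, p1=7, p2=7, p3=1, p4=3, p5=0, p6=6)
step 5: fire T5:  (p0=1, p1=7, p2=7, p3=1, p4=3, p5=0, p6=6) → (p0=1, p1=8, p2=7, p3=1, p4=3, p5=0, p6=7)

(p0=1, p1=8, p2=7, p3=1, p4=3, p5=0, p6=7)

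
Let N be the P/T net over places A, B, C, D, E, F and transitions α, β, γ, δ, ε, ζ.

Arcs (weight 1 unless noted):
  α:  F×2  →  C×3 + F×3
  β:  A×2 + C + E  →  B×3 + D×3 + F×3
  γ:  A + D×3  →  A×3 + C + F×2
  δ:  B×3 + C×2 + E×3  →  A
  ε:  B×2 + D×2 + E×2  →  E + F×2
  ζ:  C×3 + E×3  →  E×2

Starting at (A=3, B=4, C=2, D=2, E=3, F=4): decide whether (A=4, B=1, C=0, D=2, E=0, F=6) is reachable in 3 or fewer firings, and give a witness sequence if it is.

NO — not reachable within 3 firings

depth 0: 1 marking
depth 1: 5 markings reached so far
depth 2: 12 markings reached so far
depth 3: 23 markings reached so far
target is not among the 23 markings reachable within 3 steps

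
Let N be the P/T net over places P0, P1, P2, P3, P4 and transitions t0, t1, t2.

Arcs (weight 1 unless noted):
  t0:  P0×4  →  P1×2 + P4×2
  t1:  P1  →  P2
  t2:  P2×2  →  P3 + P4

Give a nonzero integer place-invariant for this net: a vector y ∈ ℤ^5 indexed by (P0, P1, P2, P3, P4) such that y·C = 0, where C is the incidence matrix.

y = (P0:1, P1:2, P2:2, P3:4, P4:0)

Incidence matrix C (rows=places, cols=transitions):
       t0   t1   t2
   P0  -4    0    0
   P1   2   -1    0
   P2   0    1   -2
   P3   0    0    1
   P4   2    0    1

Candidate y = [1, 2, 2, 4, 0]; check y·C column-wise:
  col t0: 1·-4 + 2·2 + 2·0 + 4·0 + 0·2 = 0
  col t1: 1·0 + 2·-1 + 2·1 + 4·0 = 0
  col t2: 1·0 + 2·0 + 2·-2 + 4·1 + 0·1 = 0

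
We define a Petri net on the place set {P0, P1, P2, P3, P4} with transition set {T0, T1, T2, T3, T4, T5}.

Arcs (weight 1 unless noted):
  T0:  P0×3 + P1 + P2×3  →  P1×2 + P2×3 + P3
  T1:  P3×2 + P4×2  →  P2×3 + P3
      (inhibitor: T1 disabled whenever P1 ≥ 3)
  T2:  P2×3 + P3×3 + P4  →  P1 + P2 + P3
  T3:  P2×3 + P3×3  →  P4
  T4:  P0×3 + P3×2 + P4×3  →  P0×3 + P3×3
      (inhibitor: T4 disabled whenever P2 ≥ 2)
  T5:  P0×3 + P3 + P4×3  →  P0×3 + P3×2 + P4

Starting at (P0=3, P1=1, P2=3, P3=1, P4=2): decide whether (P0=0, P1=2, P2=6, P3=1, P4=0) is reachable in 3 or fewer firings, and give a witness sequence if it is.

step 1: fire T0:  (P0=3, P1=1, P2=3, P3=1, P4=2) → (P0=0, P1=2, P2=3, P3=2, P4=2)
step 2: fire T1:  (P0=0, P1=2, P2=3, P3=2, P4=2) → (P0=0, P1=2, P2=6, P3=1, P4=0)

YES — reachable via ⟨T0, T1⟩ (2 firings)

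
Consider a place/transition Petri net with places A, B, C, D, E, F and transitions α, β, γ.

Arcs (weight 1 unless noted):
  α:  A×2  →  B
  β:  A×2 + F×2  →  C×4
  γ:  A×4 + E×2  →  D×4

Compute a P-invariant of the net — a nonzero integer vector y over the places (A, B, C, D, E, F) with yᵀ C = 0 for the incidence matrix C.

Incidence matrix C (rows=places, cols=transitions):
        α    β    γ
    A  -2   -2   -4
    B   1    0    0
    C   0    4    0
    D   0    0    4
    E   0    0   -2
    F   0   -2    0

Candidate y = [2, 4, 1, 2, 0, 0]; check y·C column-wise:
  col α: 2·-2 + 4·1 + 1·0 + 2·0 = 0
  col β: 2·-2 + 4·0 + 1·4 + 2·0 + 0·-2 = 0
  col γ: 2·-4 + 4·0 + 1·0 + 2·4 + 0·-2 = 0

y = (A:2, B:4, C:1, D:2, E:0, F:0)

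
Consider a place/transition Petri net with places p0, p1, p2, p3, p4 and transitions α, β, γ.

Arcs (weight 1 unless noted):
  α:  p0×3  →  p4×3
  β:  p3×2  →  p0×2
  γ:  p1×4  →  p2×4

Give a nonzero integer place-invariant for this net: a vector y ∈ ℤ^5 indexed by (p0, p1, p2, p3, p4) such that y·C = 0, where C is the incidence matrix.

Incidence matrix C (rows=places, cols=transitions):
        α    β    γ
   p0  -3    2    0
   p1   0    0   -4
   p2   0    0    4
   p3   0   -2    0
   p4   3    0    0

Candidate y = [0, 1, 1, 0, 0]; check y·C column-wise:
  col α: 0·-3 + 1·0 + 1·0 + 0·3 = 0
  col β: 0·2 + 1·0 + 1·0 + 0·-2 = 0
  col γ: 1·-4 + 1·4 = 0

y = (p0:0, p1:1, p2:1, p3:0, p4:0)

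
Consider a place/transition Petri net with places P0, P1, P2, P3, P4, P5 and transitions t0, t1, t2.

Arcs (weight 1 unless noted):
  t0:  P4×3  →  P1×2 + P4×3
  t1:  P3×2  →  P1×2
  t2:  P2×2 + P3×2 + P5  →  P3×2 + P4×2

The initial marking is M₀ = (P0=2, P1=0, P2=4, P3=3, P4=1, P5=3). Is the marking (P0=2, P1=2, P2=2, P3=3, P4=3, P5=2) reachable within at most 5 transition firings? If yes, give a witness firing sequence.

step 1: fire t2:  (P0=2, P1=0, P2=4, P3=3, P4=1, P5=3) → (P0=2, P1=0, P2=2, P3=3, P4=3, P5=2)
step 2: fire t0:  (P0=2, P1=0, P2=2, P3=3, P4=3, P5=2) → (P0=2, P1=2, P2=2, P3=3, P4=3, P5=2)

YES — reachable via ⟨t2, t0⟩ (2 firings)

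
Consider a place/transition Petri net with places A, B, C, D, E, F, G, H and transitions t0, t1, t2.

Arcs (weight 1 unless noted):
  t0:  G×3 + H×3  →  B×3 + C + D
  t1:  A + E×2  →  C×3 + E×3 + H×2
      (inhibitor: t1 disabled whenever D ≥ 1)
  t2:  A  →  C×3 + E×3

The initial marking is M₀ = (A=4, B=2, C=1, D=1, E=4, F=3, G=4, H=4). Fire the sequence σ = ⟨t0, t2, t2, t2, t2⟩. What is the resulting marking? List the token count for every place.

step 1: fire t0:  (A=4, B=2, C=1, D=1, E=4, F=3, G=4, H=4) → (A=4, B=5, C=2, D=2, E=4, F=3, G=1, H=1)
step 2: fire t2:  (A=4, B=5, C=2, D=2, E=4, F=3, G=1, H=1) → (A=3, B=5, C=5, D=2, E=7, F=3, G=1, H=1)
step 3: fire t2:  (A=3, B=5, C=5, D=2, E=7, F=3, G=1, H=1) → (A=2, B=5, C=8, D=2, E=10, F=3, G=1, H=1)
step 4: fire t2:  (A=2, B=5, C=8, D=2, E=10, F=3, G=1, H=1) → (A=1, B=5, C=11, D=2, E=13, F=3, G=1, H=1)
step 5: fire t2:  (A=1, B=5, C=11, D=2, E=13, F=3, G=1, H=1) → (A=0, B=5, C=14, D=2, E=16, F=3, G=1, H=1)

(A=0, B=5, C=14, D=2, E=16, F=3, G=1, H=1)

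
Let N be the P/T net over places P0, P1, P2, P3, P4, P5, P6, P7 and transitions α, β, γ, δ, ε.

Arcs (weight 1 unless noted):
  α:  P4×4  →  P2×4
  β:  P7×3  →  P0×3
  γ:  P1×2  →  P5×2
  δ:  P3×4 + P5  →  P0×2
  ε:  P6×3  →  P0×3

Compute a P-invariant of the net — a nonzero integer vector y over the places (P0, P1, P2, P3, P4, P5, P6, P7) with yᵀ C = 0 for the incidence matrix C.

Incidence matrix C (rows=places, cols=transitions):
        α    β    γ    δ    ε
   P0   0    3    0    2    3
   P1   0    0   -2    0    0
   P2   4    0    0    0    0
   P3   0    0    0   -4    0
   P4  -4    0    0    0    0
   P5   0    0    2   -1    0
   P6   0    0    0    0   -3
   P7   0   -3    0    0    0

Candidate y = [0, 0, 1, 0, 1, 0, 0, 0]; check y·C column-wise:
  col α: 1·4 + 1·-4 = 0
  col β: 0·3 + 1·0 + 1·0 + 0·-3 = 0
  col γ: 0·-2 + 1·0 + 1·0 + 0·2 = 0
  col δ: 0·2 + 1·0 + 0·-4 + 1·0 + 0·-1 = 0
  col ε: 0·3 + 1·0 + 1·0 + 0·-3 = 0

y = (P0:0, P1:0, P2:1, P3:0, P4:1, P5:0, P6:0, P7:0)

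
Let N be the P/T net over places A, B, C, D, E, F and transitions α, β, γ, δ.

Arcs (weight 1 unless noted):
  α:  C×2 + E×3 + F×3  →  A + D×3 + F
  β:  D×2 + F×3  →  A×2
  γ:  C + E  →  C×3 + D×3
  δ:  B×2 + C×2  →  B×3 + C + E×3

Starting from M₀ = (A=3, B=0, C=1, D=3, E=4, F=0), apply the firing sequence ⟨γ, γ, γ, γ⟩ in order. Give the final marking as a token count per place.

step 1: fire γ:  (A=3, B=0, C=1, D=3, E=4, F=0) → (A=3, B=0, C=3, D=6, E=3, F=0)
step 2: fire γ:  (A=3, B=0, C=3, D=6, E=3, F=0) → (A=3, B=0, C=5, D=9, E=2, F=0)
step 3: fire γ:  (A=3, B=0, C=5, D=9, E=2, F=0) → (A=3, B=0, C=7, D=12, E=1, F=0)
step 4: fire γ:  (A=3, B=0, C=7, D=12, E=1, F=0) → (A=3, B=0, C=9, D=15, E=0, F=0)

(A=3, B=0, C=9, D=15, E=0, F=0)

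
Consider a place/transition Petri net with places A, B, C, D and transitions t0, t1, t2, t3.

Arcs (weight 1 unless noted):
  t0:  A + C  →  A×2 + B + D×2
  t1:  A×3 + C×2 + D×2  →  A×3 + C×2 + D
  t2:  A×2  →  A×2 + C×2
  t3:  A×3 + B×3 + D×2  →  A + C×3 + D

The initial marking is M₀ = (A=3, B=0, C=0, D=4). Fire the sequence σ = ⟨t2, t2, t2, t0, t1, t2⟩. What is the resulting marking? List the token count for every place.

(A=4, B=1, C=7, D=5)

step 1: fire t2:  (A=3, B=0, C=0, D=4) → (A=3, B=0, C=2, D=4)
step 2: fire t2:  (A=3, B=0, C=2, D=4) → (A=3, B=0, C=4, D=4)
step 3: fire t2:  (A=3, B=0, C=4, D=4) → (A=3, B=0, C=6, D=4)
step 4: fire t0:  (A=3, B=0, C=6, D=4) → (A=4, B=1, C=5, D=6)
step 5: fire t1:  (A=4, B=1, C=5, D=6) → (A=4, B=1, C=5, D=5)
step 6: fire t2:  (A=4, B=1, C=5, D=5) → (A=4, B=1, C=7, D=5)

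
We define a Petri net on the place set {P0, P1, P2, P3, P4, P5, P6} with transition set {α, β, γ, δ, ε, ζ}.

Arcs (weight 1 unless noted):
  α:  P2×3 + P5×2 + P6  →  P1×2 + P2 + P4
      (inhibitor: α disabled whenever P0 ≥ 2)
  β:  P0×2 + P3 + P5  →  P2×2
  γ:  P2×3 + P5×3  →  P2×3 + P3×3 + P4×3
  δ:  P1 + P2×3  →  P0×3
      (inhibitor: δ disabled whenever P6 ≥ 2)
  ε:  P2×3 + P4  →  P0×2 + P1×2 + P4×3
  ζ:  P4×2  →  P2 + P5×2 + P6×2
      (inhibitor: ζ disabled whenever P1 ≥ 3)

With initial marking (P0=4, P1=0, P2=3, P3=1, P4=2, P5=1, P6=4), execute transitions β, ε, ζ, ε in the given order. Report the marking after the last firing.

(P0=6, P1=4, P2=0, P3=0, P4=4, P5=2, P6=6)

step 1: fire β:  (P0=4, P1=0, P2=3, P3=1, P4=2, P5=1, P6=4) → (P0=2, P1=0, P2=5, P3=0, P4=2, P5=0, P6=4)
step 2: fire ε:  (P0=2, P1=0, P2=5, P3=0, P4=2, P5=0, P6=4) → (P0=4, P1=2, P2=2, P3=0, P4=4, P5=0, P6=4)
step 3: fire ζ:  (P0=4, P1=2, P2=2, P3=0, P4=4, P5=0, P6=4) → (P0=4, P1=2, P2=3, P3=0, P4=2, P5=2, P6=6)
step 4: fire ε:  (P0=4, P1=2, P2=3, P3=0, P4=2, P5=2, P6=6) → (P0=6, P1=4, P2=0, P3=0, P4=4, P5=2, P6=6)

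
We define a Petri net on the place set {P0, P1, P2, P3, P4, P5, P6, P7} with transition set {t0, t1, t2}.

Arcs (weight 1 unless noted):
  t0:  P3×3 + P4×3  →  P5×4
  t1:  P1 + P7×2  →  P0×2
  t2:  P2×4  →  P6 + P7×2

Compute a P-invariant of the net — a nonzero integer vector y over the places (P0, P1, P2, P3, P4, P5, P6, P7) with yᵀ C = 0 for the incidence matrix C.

y = (P0:1, P1:2, P2:0, P3:0, P4:0, P5:0, P6:0, P7:0)

Incidence matrix C (rows=places, cols=transitions):
       t0   t1   t2
   P0   0    2    0
   P1   0   -1    0
   P2   0    0   -4
   P3  -3    0    0
   P4  -3    0    0
   P5   4    0    0
   P6   0    0    1
   P7   0   -2    2

Candidate y = [1, 2, 0, 0, 0, 0, 0, 0]; check y·C column-wise:
  col t0: 1·0 + 2·0 + 0·-3 + 0·-3 + 0·4 = 0
  col t1: 1·2 + 2·-1 + 0·-2 = 0
  col t2: 1·0 + 2·0 + 0·-4 + 0·1 + 0·2 = 0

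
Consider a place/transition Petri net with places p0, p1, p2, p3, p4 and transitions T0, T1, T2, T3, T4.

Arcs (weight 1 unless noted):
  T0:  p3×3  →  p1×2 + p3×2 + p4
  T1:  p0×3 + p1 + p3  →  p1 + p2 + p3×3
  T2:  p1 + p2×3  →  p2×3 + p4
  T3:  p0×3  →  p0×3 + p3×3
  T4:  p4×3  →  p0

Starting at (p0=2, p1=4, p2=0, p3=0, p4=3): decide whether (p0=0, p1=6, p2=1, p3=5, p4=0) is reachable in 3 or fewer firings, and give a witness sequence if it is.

NO — not reachable within 3 firings

depth 0: 1 marking
depth 1: 2 markings reached so far
depth 2: 3 markings reached so far
depth 3: 6 markings reached so far
target is not among the 6 markings reachable within 3 steps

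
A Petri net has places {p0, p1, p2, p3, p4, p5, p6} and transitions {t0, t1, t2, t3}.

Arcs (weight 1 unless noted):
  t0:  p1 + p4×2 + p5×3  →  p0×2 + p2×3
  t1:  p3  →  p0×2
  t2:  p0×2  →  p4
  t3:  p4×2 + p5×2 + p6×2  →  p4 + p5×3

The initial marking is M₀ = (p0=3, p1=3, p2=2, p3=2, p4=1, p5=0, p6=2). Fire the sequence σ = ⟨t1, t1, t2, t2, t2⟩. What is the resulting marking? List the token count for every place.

(p0=1, p1=3, p2=2, p3=0, p4=4, p5=0, p6=2)

step 1: fire t1:  (p0=3, p1=3, p2=2, p3=2, p4=1, p5=0, p6=2) → (p0=5, p1=3, p2=2, p3=1, p4=1, p5=0, p6=2)
step 2: fire t1:  (p0=5, p1=3, p2=2, p3=1, p4=1, p5=0, p6=2) → (p0=7, p1=3, p2=2, p3=0, p4=1, p5=0, p6=2)
step 3: fire t2:  (p0=7, p1=3, p2=2, p3=0, p4=1, p5=0, p6=2) → (p0=5, p1=3, p2=2, p3=0, p4=2, p5=0, p6=2)
step 4: fire t2:  (p0=5, p1=3, p2=2, p3=0, p4=2, p5=0, p6=2) → (p0=3, p1=3, p2=2, p3=0, p4=3, p5=0, p6=2)
step 5: fire t2:  (p0=3, p1=3, p2=2, p3=0, p4=3, p5=0, p6=2) → (p0=1, p1=3, p2=2, p3=0, p4=4, p5=0, p6=2)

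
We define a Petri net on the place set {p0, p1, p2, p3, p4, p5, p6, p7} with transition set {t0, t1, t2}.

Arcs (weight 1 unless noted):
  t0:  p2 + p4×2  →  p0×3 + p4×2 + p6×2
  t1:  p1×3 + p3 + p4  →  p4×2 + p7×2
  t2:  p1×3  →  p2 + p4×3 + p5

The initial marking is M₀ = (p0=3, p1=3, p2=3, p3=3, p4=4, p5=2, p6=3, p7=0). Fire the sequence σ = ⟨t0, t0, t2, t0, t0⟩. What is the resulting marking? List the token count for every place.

(p0=15, p1=0, p2=0, p3=3, p4=7, p5=3, p6=11, p7=0)

step 1: fire t0:  (p0=3, p1=3, p2=3, p3=3, p4=4, p5=2, p6=3, p7=0) → (p0=6, p1=3, p2=2, p3=3, p4=4, p5=2, p6=5, p7=0)
step 2: fire t0:  (p0=6, p1=3, p2=2, p3=3, p4=4, p5=2, p6=5, p7=0) → (p0=9, p1=3, p2=1, p3=3, p4=4, p5=2, p6=7, p7=0)
step 3: fire t2:  (p0=9, p1=3, p2=1, p3=3, p4=4, p5=2, p6=7, p7=0) → (p0=9, p1=0, p2=2, p3=3, p4=7, p5=3, p6=7, p7=0)
step 4: fire t0:  (p0=9, p1=0, p2=2, p3=3, p4=7, p5=3, p6=7, p7=0) → (p0=12, p1=0, p2=1, p3=3, p4=7, p5=3, p6=9, p7=0)
step 5: fire t0:  (p0=12, p1=0, p2=1, p3=3, p4=7, p5=3, p6=9, p7=0) → (p0=15, p1=0, p2=0, p3=3, p4=7, p5=3, p6=11, p7=0)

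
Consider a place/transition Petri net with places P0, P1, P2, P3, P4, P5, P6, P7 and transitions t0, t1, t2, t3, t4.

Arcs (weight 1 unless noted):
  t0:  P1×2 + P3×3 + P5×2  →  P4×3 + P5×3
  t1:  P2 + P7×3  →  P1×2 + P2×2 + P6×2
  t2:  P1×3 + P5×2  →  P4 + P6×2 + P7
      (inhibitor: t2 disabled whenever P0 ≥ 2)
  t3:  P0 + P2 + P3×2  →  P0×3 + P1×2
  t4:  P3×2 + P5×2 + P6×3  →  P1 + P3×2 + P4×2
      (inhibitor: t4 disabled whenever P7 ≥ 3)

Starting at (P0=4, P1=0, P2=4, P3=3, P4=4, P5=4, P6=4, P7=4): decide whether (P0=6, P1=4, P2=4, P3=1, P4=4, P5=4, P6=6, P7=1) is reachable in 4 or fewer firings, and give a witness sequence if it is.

step 1: fire t1:  (P0=4, P1=0, P2=4, P3=3, P4=4, P5=4, P6=4, P7=4) → (P0=4, P1=2, P2=5, P3=3, P4=4, P5=4, P6=6, P7=1)
step 2: fire t3:  (P0=4, P1=2, P2=5, P3=3, P4=4, P5=4, P6=6, P7=1) → (P0=6, P1=4, P2=4, P3=1, P4=4, P5=4, P6=6, P7=1)

YES — reachable via ⟨t1, t3⟩ (2 firings)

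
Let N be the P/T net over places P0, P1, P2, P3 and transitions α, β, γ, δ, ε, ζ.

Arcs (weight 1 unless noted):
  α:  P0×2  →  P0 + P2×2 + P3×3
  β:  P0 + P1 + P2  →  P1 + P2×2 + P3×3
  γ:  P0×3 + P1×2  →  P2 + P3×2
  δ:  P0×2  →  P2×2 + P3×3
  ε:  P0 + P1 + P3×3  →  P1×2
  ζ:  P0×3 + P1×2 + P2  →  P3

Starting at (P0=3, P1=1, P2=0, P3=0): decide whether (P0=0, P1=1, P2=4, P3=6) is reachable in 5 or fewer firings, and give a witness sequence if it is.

YES — reachable via ⟨α, δ⟩ (2 firings)

step 1: fire α:  (P0=3, P1=1, P2=0, P3=0) → (P0=2, P1=1, P2=2, P3=3)
step 2: fire δ:  (P0=2, P1=1, P2=2, P3=3) → (P0=0, P1=1, P2=4, P3=6)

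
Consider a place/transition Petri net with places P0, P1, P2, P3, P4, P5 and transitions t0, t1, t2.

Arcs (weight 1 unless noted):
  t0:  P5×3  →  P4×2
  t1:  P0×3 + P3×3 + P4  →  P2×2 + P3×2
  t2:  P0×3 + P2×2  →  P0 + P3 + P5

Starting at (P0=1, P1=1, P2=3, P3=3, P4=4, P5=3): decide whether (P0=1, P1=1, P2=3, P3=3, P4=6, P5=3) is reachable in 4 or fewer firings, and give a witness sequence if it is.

depth 0: 1 marking
depth 1: 2 markings reached so far
depth 2: 2 markings reached so far
(frontier empty at depth 2; search complete)
target is not among the 2 markings reachable within 4 steps

NO — not reachable within 4 firings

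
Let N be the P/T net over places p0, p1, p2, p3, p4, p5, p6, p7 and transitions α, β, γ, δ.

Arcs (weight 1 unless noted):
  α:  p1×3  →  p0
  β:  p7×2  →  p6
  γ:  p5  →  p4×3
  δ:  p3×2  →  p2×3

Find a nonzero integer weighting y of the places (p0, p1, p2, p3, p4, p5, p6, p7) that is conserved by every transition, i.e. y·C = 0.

y = (p0:3, p1:1, p2:0, p3:0, p4:0, p5:0, p6:0, p7:0)

Incidence matrix C (rows=places, cols=transitions):
        α    β    γ    δ
   p0   1    0    0    0
   p1  -3    0    0    0
   p2   0    0    0    3
   p3   0    0    0   -2
   p4   0    0    3    0
   p5   0    0   -1    0
   p6   0    1    0    0
   p7   0   -2    0    0

Candidate y = [3, 1, 0, 0, 0, 0, 0, 0]; check y·C column-wise:
  col α: 3·1 + 1·-3 = 0
  col β: 3·0 + 1·0 + 0·1 + 0·-2 = 0
  col γ: 3·0 + 1·0 + 0·3 + 0·-1 = 0
  col δ: 3·0 + 1·0 + 0·3 + 0·-2 = 0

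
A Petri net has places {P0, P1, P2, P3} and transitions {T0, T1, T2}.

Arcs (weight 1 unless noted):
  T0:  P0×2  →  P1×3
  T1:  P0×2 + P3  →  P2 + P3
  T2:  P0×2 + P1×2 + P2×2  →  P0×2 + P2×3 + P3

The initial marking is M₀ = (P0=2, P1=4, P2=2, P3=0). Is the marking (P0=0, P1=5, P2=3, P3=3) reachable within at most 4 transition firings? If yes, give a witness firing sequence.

depth 0: 1 marking
depth 1: 3 markings reached so far
depth 2: 6 markings reached so far
depth 3: 8 markings reached so far
depth 4: 8 markings reached so far
(frontier empty at depth 4; search complete)
target is not among the 8 markings reachable within 4 steps

NO — not reachable within 4 firings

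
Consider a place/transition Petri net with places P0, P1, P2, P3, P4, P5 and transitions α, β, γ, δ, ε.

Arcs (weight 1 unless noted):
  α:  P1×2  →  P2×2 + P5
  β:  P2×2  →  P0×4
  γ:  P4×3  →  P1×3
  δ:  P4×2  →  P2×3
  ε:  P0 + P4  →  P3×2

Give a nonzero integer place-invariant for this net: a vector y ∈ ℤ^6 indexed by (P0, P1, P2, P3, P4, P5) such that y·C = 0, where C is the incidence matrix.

y = (P0:1, P1:3, P2:2, P3:2, P4:3, P5:2)

Incidence matrix C (rows=places, cols=transitions):
        α    β    γ    δ    ε
   P0   0    4    0    0   -1
   P1  -2    0    3    0    0
   P2   2   -2    0    3    0
   P3   0    0    0    0    2
   P4   0    0   -3   -2   -1
   P5   1    0    0    0    0

Candidate y = [1, 3, 2, 2, 3, 2]; check y·C column-wise:
  col α: 1·0 + 3·-2 + 2·2 + 2·0 + 3·0 + 2·1 = 0
  col β: 1·4 + 3·0 + 2·-2 + 2·0 + 3·0 + 2·0 = 0
  col γ: 1·0 + 3·3 + 2·0 + 2·0 + 3·-3 + 2·0 = 0
  col δ: 1·0 + 3·0 + 2·3 + 2·0 + 3·-2 + 2·0 = 0
  col ε: 1·-1 + 3·0 + 2·0 + 2·2 + 3·-1 + 2·0 = 0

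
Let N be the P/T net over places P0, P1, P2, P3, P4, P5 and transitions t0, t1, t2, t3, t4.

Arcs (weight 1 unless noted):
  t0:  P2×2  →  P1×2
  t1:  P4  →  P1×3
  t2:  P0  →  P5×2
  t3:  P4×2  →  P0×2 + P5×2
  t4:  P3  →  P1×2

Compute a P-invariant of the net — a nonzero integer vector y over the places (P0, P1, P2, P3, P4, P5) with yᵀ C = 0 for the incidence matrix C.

Incidence matrix C (rows=places, cols=transitions):
       t0   t1   t2   t3   t4
   P0   0    0   -1    2    0
   P1   2    3    0    0    2
   P2  -2    0    0    0    0
   P3   0    0    0    0   -1
   P4   0   -1    0   -2    0
   P5   0    0    2    2    0

Candidate y = [2, 1, 1, 2, 3, 1]; check y·C column-wise:
  col t0: 2·0 + 1·2 + 1·-2 + 2·0 + 3·0 + 1·0 = 0
  col t1: 2·0 + 1·3 + 1·0 + 2·0 + 3·-1 + 1·0 = 0
  col t2: 2·-1 + 1·0 + 1·0 + 2·0 + 3·0 + 1·2 = 0
  col t3: 2·2 + 1·0 + 1·0 + 2·0 + 3·-2 + 1·2 = 0
  col t4: 2·0 + 1·2 + 1·0 + 2·-1 + 3·0 + 1·0 = 0

y = (P0:2, P1:1, P2:1, P3:2, P4:3, P5:1)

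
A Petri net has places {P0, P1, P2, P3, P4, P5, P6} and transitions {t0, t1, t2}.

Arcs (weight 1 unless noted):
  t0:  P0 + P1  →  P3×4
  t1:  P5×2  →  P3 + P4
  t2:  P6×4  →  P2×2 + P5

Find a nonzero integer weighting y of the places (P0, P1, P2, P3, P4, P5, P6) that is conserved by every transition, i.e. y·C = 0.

y = (P0:1, P1:-1, P2:0, P3:0, P4:0, P5:0, P6:0)

Incidence matrix C (rows=places, cols=transitions):
       t0   t1   t2
   P0  -1    0    0
   P1  -1    0    0
   P2   0    0    2
   P3   4    1    0
   P4   0    1    0
   P5   0   -2    1
   P6   0    0   -4

Candidate y = [1, -1, 0, 0, 0, 0, 0]; check y·C column-wise:
  col t0: 1·-1 + -1·-1 + 0·4 = 0
  col t1: 1·0 + -1·0 + 0·1 + 0·1 + 0·-2 = 0
  col t2: 1·0 + -1·0 + 0·2 + 0·1 + 0·-4 = 0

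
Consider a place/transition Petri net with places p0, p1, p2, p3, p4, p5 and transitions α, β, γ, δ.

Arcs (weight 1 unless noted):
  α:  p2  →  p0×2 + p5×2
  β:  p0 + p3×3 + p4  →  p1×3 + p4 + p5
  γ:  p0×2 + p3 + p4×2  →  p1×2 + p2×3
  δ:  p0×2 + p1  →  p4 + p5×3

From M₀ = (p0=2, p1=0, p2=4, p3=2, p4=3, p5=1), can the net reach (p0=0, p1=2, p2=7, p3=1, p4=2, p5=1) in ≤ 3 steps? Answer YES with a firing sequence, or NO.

NO — not reachable within 3 firings

depth 0: 1 marking
depth 1: 3 markings reached so far
depth 2: 5 markings reached so far
depth 3: 8 markings reached so far
target is not among the 8 markings reachable within 3 steps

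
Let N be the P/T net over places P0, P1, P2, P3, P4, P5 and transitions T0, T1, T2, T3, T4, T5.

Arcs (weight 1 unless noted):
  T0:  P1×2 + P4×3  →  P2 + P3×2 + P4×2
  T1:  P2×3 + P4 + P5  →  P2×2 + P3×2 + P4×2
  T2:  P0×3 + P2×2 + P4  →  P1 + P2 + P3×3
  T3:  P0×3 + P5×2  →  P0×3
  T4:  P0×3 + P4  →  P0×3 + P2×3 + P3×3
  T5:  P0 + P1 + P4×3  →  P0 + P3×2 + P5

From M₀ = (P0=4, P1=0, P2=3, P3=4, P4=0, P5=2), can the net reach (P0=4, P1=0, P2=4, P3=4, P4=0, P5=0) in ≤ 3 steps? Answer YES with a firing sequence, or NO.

depth 0: 1 marking
depth 1: 2 markings reached so far
depth 2: 2 markings reached so far
(frontier empty at depth 2; search complete)
target is not among the 2 markings reachable within 3 steps

NO — not reachable within 3 firings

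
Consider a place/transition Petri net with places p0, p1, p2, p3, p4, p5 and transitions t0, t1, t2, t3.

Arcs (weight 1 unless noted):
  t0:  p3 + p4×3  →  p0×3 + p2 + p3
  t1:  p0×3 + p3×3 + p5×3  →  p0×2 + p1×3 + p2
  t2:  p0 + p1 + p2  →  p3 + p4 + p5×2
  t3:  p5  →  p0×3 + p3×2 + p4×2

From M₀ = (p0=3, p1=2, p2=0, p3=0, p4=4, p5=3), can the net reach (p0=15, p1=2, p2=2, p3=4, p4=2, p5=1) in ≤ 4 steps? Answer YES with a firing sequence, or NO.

step 1: fire t3:  (p0=3, p1=2, p2=0, p3=0, p4=4, p5=3) → (p0=6, p1=2, p2=0, p3=2, p4=6, p5=2)
step 2: fire t0:  (p0=6, p1=2, p2=0, p3=2, p4=6, p5=2) → (p0=9, p1=2, p2=1, p3=2, p4=3, p5=2)
step 3: fire t0:  (p0=9, p1=2, p2=1, p3=2, p4=3, p5=2) → (p0=12, p1=2, p2=2, p3=2, p4=0, p5=2)
step 4: fire t3:  (p0=12, p1=2, p2=2, p3=2, p4=0, p5=2) → (p0=15, p1=2, p2=2, p3=4, p4=2, p5=1)

YES — reachable via ⟨t3, t0, t0, t3⟩ (4 firings)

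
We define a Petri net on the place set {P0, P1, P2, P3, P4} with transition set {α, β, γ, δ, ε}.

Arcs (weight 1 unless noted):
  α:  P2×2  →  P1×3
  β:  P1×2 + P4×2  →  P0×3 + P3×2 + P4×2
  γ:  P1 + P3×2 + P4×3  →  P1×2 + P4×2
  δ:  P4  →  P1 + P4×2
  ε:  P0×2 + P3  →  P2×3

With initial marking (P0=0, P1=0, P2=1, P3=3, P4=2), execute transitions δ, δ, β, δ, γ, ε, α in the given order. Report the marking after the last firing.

step 1: fire δ:  (P0=0, P1=0, P2=1, P3=3, P4=2) → (P0=0, P1=1, P2=1, P3=3, P4=3)
step 2: fire δ:  (P0=0, P1=1, P2=1, P3=3, P4=3) → (P0=0, P1=2, P2=1, P3=3, P4=4)
step 3: fire β:  (P0=0, P1=2, P2=1, P3=3, P4=4) → (P0=3, P1=0, P2=1, P3=5, P4=4)
step 4: fire δ:  (P0=3, P1=0, P2=1, P3=5, P4=4) → (P0=3, P1=1, P2=1, P3=5, P4=5)
step 5: fire γ:  (P0=3, P1=1, P2=1, P3=5, P4=5) → (P0=3, P1=2, P2=1, P3=3, P4=4)
step 6: fire ε:  (P0=3, P1=2, P2=1, P3=3, P4=4) → (P0=1, P1=2, P2=4, P3=2, P4=4)
step 7: fire α:  (P0=1, P1=2, P2=4, P3=2, P4=4) → (P0=1, P1=5, P2=2, P3=2, P4=4)

(P0=1, P1=5, P2=2, P3=2, P4=4)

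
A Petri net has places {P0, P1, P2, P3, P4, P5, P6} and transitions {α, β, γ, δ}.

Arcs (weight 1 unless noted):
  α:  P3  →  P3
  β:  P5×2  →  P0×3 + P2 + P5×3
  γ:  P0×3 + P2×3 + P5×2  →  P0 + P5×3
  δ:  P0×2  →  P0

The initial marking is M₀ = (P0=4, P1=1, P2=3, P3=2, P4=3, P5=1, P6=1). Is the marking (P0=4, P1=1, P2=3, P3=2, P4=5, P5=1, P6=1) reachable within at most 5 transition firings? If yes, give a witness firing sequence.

NO — not reachable within 5 firings

depth 0: 1 marking
depth 1: 2 markings reached so far
depth 2: 3 markings reached so far
depth 3: 4 markings reached so far
depth 4: 4 markings reached so far
(frontier empty at depth 4; search complete)
target is not among the 4 markings reachable within 5 steps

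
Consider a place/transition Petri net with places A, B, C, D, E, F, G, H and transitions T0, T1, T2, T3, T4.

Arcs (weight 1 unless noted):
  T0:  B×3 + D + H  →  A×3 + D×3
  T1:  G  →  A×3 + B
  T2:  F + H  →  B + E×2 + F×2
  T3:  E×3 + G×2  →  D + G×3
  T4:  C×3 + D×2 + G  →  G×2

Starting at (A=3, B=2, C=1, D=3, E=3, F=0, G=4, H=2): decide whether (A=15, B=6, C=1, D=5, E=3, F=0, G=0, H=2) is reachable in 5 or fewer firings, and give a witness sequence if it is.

NO — not reachable within 5 firings

depth 0: 1 marking
depth 1: 3 markings reached so far
depth 2: 6 markings reached so far
depth 3: 10 markings reached so far
depth 4: 14 markings reached so far
depth 5: 17 markings reached so far
target is not among the 17 markings reachable within 5 steps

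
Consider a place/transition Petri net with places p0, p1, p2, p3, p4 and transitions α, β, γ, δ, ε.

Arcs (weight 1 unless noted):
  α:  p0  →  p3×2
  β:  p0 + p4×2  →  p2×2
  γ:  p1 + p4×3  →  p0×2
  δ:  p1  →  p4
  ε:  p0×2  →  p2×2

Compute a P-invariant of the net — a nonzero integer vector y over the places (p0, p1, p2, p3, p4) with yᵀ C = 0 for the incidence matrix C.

y = (p0:2, p1:1, p2:2, p3:1, p4:1)

Incidence matrix C (rows=places, cols=transitions):
        α    β    γ    δ    ε
   p0  -1   -1    2    0   -2
   p1   0    0   -1   -1    0
   p2   0    2    0    0    2
   p3   2    0    0    0    0
   p4   0   -2   -3    1    0

Candidate y = [2, 1, 2, 1, 1]; check y·C column-wise:
  col α: 2·-1 + 1·0 + 2·0 + 1·2 + 1·0 = 0
  col β: 2·-1 + 1·0 + 2·2 + 1·0 + 1·-2 = 0
  col γ: 2·2 + 1·-1 + 2·0 + 1·0 + 1·-3 = 0
  col δ: 2·0 + 1·-1 + 2·0 + 1·0 + 1·1 = 0
  col ε: 2·-2 + 1·0 + 2·2 + 1·0 + 1·0 = 0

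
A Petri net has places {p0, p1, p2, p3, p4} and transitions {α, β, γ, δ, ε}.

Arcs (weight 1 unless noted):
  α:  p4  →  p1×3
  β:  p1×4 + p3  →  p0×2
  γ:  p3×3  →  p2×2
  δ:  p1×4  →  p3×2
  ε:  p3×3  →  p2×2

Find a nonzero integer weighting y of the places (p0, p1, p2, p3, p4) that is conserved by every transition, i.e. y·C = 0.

y = (p0:3, p1:1, p2:3, p3:2, p4:3)

Incidence matrix C (rows=places, cols=transitions):
        α    β    γ    δ    ε
   p0   0    2    0    0    0
   p1   3   -4    0   -4    0
   p2   0    0    2    0    2
   p3   0   -1   -3    2   -3
   p4  -1    0    0    0    0

Candidate y = [3, 1, 3, 2, 3]; check y·C column-wise:
  col α: 3·0 + 1·3 + 3·0 + 2·0 + 3·-1 = 0
  col β: 3·2 + 1·-4 + 3·0 + 2·-1 + 3·0 = 0
  col γ: 3·0 + 1·0 + 3·2 + 2·-3 + 3·0 = 0
  col δ: 3·0 + 1·-4 + 3·0 + 2·2 + 3·0 = 0
  col ε: 3·0 + 1·0 + 3·2 + 2·-3 + 3·0 = 0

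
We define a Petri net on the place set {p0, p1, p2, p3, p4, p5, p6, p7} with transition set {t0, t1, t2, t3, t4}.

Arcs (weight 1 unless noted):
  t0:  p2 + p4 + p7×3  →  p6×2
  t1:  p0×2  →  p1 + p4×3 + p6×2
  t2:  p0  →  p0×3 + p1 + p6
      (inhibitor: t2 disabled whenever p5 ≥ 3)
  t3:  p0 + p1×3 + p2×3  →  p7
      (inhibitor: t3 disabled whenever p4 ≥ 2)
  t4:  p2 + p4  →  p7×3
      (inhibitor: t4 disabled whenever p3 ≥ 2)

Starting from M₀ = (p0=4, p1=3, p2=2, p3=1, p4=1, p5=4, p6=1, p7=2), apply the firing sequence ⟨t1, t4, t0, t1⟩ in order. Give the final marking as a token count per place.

step 1: fire t1:  (p0=4, p1=3, p2=2, p3=1, p4=1, p5=4, p6=1, p7=2) → (p0=2, p1=4, p2=2, p3=1, p4=4, p5=4, p6=3, p7=2)
step 2: fire t4:  (p0=2, p1=4, p2=2, p3=1, p4=4, p5=4, p6=3, p7=2) → (p0=2, p1=4, p2=1, p3=1, p4=3, p5=4, p6=3, p7=5)
step 3: fire t0:  (p0=2, p1=4, p2=1, p3=1, p4=3, p5=4, p6=3, p7=5) → (p0=2, p1=4, p2=0, p3=1, p4=2, p5=4, p6=5, p7=2)
step 4: fire t1:  (p0=2, p1=4, p2=0, p3=1, p4=2, p5=4, p6=5, p7=2) → (p0=0, p1=5, p2=0, p3=1, p4=5, p5=4, p6=7, p7=2)

(p0=0, p1=5, p2=0, p3=1, p4=5, p5=4, p6=7, p7=2)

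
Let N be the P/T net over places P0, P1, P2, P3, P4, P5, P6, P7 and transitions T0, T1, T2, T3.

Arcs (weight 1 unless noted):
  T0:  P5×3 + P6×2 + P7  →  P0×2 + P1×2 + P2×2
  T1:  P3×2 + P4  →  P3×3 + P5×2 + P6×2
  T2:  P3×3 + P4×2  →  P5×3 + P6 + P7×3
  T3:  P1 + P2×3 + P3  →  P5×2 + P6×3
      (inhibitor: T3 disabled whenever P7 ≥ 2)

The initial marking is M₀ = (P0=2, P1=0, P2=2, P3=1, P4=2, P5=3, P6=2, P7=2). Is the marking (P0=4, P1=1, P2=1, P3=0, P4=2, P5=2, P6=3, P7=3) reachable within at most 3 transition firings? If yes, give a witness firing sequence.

NO — not reachable within 3 firings

depth 0: 1 marking
depth 1: 2 markings reached so far
depth 2: 3 markings reached so far
depth 3: 3 markings reached so far
(frontier empty at depth 3; search complete)
target is not among the 3 markings reachable within 3 steps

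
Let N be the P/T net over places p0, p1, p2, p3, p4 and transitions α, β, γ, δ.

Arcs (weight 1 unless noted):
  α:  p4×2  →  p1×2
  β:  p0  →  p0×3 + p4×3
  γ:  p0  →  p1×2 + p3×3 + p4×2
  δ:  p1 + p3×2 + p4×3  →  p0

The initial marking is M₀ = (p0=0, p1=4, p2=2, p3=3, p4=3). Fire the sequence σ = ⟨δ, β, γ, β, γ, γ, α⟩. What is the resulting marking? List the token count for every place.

(p0=2, p1=11, p2=2, p3=10, p4=10)

step 1: fire δ:  (p0=0, p1=4, p2=2, p3=3, p4=3) → (p0=1, p1=3, p2=2, p3=1, p4=0)
step 2: fire β:  (p0=1, p1=3, p2=2, p3=1, p4=0) → (p0=3, p1=3, p2=2, p3=1, p4=3)
step 3: fire γ:  (p0=3, p1=3, p2=2, p3=1, p4=3) → (p0=2, p1=5, p2=2, p3=4, p4=5)
step 4: fire β:  (p0=2, p1=5, p2=2, p3=4, p4=5) → (p0=4, p1=5, p2=2, p3=4, p4=8)
step 5: fire γ:  (p0=4, p1=5, p2=2, p3=4, p4=8) → (p0=3, p1=7, p2=2, p3=7, p4=10)
step 6: fire γ:  (p0=3, p1=7, p2=2, p3=7, p4=10) → (p0=2, p1=9, p2=2, p3=10, p4=12)
step 7: fire α:  (p0=2, p1=9, p2=2, p3=10, p4=12) → (p0=2, p1=11, p2=2, p3=10, p4=10)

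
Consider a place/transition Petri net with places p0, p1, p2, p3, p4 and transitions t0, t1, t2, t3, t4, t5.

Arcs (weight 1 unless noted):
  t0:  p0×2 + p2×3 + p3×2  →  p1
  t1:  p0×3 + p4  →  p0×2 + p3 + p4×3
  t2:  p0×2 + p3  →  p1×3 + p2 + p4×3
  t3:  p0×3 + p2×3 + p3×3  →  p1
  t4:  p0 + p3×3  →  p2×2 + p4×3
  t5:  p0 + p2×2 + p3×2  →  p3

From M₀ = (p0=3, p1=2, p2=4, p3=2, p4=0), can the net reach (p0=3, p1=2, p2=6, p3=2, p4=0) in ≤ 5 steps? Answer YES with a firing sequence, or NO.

depth 0: 1 marking
depth 1: 4 markings reached so far
depth 2: 5 markings reached so far
depth 3: 5 markings reached so far
(frontier empty at depth 3; search complete)
target is not among the 5 markings reachable within 5 steps

NO — not reachable within 5 firings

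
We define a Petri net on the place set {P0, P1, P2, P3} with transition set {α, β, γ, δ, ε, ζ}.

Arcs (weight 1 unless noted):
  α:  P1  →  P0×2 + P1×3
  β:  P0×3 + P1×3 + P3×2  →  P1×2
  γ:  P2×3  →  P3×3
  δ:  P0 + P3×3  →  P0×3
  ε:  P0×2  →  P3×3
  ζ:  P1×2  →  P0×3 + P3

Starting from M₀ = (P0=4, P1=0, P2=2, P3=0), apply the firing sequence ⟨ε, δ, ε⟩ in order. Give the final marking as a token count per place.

step 1: fire ε:  (P0=4, P1=0, P2=2, P3=0) → (P0=2, P1=0, P2=2, P3=3)
step 2: fire δ:  (P0=2, P1=0, P2=2, P3=3) → (P0=4, P1=0, P2=2, P3=0)
step 3: fire ε:  (P0=4, P1=0, P2=2, P3=0) → (P0=2, P1=0, P2=2, P3=3)

(P0=2, P1=0, P2=2, P3=3)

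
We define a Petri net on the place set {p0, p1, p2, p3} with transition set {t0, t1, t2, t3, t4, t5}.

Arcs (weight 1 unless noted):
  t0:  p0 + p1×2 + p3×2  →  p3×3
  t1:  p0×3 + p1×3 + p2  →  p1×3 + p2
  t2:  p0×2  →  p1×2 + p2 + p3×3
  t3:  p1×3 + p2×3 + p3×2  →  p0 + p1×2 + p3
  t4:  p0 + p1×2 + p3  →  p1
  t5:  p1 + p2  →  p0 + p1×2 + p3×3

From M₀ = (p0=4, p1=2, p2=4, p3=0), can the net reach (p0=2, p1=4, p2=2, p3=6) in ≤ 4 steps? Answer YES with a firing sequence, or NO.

NO — not reachable within 4 firings

depth 0: 1 marking
depth 1: 3 markings reached so far
depth 2: 13 markings reached so far
depth 3: 37 markings reached so far
depth 4: 70 markings reached so far
target is not among the 70 markings reachable within 4 steps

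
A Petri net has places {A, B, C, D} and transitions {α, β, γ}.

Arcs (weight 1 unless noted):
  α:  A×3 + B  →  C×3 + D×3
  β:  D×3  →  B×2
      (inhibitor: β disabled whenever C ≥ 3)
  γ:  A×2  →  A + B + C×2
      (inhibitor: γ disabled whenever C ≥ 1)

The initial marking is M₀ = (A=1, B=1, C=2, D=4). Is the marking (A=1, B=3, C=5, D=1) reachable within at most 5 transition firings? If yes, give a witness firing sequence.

depth 0: 1 marking
depth 1: 2 markings reached so far
depth 2: 2 markings reached so far
(frontier empty at depth 2; search complete)
target is not among the 2 markings reachable within 5 steps

NO — not reachable within 5 firings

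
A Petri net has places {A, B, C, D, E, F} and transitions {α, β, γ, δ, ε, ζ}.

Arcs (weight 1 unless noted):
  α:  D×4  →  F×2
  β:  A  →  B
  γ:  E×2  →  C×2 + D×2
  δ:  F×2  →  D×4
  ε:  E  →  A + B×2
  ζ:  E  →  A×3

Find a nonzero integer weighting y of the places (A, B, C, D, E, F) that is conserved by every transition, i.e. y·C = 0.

y = (A:1, B:1, C:3, D:0, E:3, F:0)

Incidence matrix C (rows=places, cols=transitions):
        α    β    γ    δ    ε    ζ
    A   0   -1    0    0    1    3
    B   0    1    0    0    2    0
    C   0    0    2    0    0    0
    D  -4    0    2    4    0    0
    E   0    0   -2    0   -1   -1
    F   2    0    0   -2    0    0

Candidate y = [1, 1, 3, 0, 3, 0]; check y·C column-wise:
  col α: 1·0 + 1·0 + 3·0 + 0·-4 + 3·0 + 0·2 = 0
  col β: 1·-1 + 1·1 + 3·0 + 3·0 = 0
  col γ: 1·0 + 1·0 + 3·2 + 0·2 + 3·-2 = 0
  col δ: 1·0 + 1·0 + 3·0 + 0·4 + 3·0 + 0·-2 = 0
  col ε: 1·1 + 1·2 + 3·0 + 3·-1 = 0
  col ζ: 1·3 + 1·0 + 3·0 + 3·-1 = 0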